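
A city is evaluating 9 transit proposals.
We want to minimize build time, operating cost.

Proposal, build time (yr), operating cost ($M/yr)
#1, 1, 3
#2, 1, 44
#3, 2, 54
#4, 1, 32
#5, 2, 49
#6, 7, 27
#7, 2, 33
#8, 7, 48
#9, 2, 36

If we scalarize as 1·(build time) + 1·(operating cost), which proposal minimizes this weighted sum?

#1

#1: 1·1 + 1·3 = 4
#2: 1·1 + 1·44 = 45
#3: 1·2 + 1·54 = 56
#4: 1·1 + 1·32 = 33
#5: 1·2 + 1·49 = 51
#6: 1·7 + 1·27 = 34
#7: 1·2 + 1·33 = 35
#8: 1·7 + 1·48 = 55
#9: 1·2 + 1·36 = 38
Lowest: #1 at 4.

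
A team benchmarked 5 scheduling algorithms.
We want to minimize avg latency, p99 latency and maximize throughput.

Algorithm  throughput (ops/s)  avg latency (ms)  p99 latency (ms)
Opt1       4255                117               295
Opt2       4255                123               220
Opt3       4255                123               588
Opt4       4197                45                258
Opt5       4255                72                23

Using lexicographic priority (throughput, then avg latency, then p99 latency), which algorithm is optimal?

First maximize throughput: best is 4255, kept {Opt1, Opt2, Opt3, Opt5}.
Then minimize avg latency: best is 72, kept {Opt5}.

Opt5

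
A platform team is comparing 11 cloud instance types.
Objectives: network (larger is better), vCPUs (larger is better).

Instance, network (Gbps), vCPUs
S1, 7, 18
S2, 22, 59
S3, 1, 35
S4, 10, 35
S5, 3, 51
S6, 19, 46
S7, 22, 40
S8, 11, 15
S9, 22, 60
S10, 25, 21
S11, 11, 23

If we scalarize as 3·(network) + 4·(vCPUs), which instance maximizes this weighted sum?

S1: 3·7 + 4·18 = 93
S2: 3·22 + 4·59 = 302
S3: 3·1 + 4·35 = 143
S4: 3·10 + 4·35 = 170
S5: 3·3 + 4·51 = 213
S6: 3·19 + 4·46 = 241
S7: 3·22 + 4·40 = 226
S8: 3·11 + 4·15 = 93
S9: 3·22 + 4·60 = 306
S10: 3·25 + 4·21 = 159
S11: 3·11 + 4·23 = 125
Highest: S9 at 306.

S9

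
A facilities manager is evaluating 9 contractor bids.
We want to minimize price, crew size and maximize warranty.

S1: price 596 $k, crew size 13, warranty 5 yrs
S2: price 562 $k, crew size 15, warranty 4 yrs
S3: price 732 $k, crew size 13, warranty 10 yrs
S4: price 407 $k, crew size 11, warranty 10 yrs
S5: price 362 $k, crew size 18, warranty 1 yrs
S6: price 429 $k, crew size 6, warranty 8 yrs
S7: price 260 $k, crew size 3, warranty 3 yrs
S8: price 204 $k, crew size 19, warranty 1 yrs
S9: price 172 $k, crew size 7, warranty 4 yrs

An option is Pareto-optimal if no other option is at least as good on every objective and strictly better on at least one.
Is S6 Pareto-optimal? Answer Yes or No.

Yes

S1: worse on price (596 vs 429).
S2: worse on price (562 vs 429).
S3: worse on price (732 vs 429).
S4: worse on crew size (11 vs 6).
S5: worse on crew size (18 vs 6).
S7: worse on warranty (3 vs 8).
S8: worse on crew size (19 vs 6).
S9: worse on crew size (7 vs 6).
No option is at least as good as S6 on every objective and strictly better on one.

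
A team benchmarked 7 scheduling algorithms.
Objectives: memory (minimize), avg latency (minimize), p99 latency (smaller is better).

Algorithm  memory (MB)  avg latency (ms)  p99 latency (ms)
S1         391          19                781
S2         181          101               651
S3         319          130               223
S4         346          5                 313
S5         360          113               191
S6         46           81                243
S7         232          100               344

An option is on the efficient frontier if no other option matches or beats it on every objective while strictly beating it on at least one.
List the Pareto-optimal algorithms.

S1: dominated by S4 (memory 346≤391, avg latency 5≤19, p99 latency 313≤781).
S2: dominated by S6 (memory 46≤181, avg latency 81≤101, p99 latency 243≤651).
S3: not dominated.
S4: not dominated (best avg latency).
S5: not dominated (best p99 latency).
S6: not dominated (best memory).
S7: dominated by S6 (memory 46≤232, avg latency 81≤100, p99 latency 243≤344).

S3, S4, S5, S6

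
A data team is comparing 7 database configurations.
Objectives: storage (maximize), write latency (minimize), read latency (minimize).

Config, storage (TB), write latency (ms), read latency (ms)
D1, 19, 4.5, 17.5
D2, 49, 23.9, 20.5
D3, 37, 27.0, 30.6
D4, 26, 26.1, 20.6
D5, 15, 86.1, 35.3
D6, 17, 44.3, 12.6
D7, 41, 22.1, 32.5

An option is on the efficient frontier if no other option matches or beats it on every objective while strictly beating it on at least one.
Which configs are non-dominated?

D1: not dominated (best write latency).
D2: not dominated (best storage).
D3: dominated by D2 (storage 49≥37, write latency 23.9≤27.0, read latency 20.5≤30.6).
D4: dominated by D2 (storage 49≥26, write latency 23.9≤26.1, read latency 20.5≤20.6).
D5: dominated by D1 (storage 19≥15, write latency 4.5≤86.1, read latency 17.5≤35.3).
D6: not dominated (best read latency).
D7: not dominated.

D1, D2, D6, D7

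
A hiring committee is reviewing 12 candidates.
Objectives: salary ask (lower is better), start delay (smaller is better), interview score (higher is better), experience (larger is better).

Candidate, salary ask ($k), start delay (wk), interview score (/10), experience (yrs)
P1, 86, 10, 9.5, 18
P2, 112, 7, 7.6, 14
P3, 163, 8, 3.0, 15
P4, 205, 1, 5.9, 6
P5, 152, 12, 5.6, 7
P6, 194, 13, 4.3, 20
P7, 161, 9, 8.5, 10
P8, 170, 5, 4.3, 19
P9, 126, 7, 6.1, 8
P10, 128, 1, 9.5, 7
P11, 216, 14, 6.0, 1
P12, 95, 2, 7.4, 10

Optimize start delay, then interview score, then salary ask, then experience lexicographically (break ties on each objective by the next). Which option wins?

First minimize start delay: best is 1, kept {P4, P10}.
Then maximize interview score: best is 9.5, kept {P10}.

P10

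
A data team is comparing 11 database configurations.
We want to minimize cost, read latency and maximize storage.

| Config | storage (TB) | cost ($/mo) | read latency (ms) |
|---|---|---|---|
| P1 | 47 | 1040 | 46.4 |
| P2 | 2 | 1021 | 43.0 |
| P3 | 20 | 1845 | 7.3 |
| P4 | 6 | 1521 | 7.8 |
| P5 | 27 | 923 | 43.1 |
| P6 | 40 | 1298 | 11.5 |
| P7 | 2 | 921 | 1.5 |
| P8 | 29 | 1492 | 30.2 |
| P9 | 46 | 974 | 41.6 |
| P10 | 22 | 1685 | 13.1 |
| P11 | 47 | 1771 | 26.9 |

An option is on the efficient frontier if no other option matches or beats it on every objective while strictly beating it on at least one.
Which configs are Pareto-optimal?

P1, P3, P4, P5, P6, P7, P9, P11

P1: not dominated.
P2: dominated by P7 (storage 2≥2, cost 921≤1021, read latency 1.5≤43.0).
P3: not dominated.
P4: not dominated.
P5: not dominated.
P6: not dominated.
P7: not dominated (best cost).
P8: dominated by P6 (storage 40≥29, cost 1298≤1492, read latency 11.5≤30.2).
P9: not dominated.
P10: dominated by P6 (storage 40≥22, cost 1298≤1685, read latency 11.5≤13.1).
P11: not dominated.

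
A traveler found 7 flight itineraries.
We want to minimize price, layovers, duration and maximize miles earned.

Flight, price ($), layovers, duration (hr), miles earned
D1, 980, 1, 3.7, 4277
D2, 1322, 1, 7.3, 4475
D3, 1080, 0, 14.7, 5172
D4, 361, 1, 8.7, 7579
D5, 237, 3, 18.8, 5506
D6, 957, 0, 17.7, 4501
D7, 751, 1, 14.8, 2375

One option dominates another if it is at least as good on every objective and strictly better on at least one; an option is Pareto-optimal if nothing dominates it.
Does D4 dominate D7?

D4 vs D7: price 361≤751, layovers 1≤1, duration 8.7≤14.8, miles earned 7579≥2375 — D4 is at least as good on every objective with at least one strict improvement.

Yes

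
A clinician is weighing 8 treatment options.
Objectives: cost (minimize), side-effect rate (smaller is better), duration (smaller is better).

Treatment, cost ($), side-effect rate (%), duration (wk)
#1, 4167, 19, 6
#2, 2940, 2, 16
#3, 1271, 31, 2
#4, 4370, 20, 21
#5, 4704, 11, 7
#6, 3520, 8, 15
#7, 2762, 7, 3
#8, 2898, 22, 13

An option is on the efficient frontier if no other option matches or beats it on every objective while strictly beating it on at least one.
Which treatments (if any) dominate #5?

#7

#7: cost 2762≤4704, side-effect rate 7≤11, duration 3≤7 — dominates #5.
Others (#1, #2, #3, #4, #6, #8) are each worse than #5 on at least one objective.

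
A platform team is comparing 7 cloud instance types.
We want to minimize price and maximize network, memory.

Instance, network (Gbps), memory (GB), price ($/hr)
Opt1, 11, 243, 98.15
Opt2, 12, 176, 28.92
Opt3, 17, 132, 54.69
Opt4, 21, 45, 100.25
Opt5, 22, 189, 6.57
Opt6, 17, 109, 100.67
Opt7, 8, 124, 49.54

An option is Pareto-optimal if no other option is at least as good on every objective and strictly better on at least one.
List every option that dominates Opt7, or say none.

Opt2: network 12≥8, memory 176≥124, price 28.92≤49.54 — dominates Opt7.
Opt5: network 22≥8, memory 189≥124, price 6.57≤49.54 — dominates Opt7.
Others (Opt1, Opt3, Opt4, Opt6) are each worse than Opt7 on at least one objective.

Opt2, Opt5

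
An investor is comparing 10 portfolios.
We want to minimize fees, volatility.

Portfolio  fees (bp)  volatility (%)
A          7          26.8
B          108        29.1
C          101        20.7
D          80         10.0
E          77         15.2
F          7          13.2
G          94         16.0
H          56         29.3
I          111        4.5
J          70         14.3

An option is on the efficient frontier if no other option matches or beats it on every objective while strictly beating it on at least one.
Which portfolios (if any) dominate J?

F

F: fees 7≤70, volatility 13.2≤14.3 — dominates J.
Others (A, B, C, D, E, G, H, I) are each worse than J on at least one objective.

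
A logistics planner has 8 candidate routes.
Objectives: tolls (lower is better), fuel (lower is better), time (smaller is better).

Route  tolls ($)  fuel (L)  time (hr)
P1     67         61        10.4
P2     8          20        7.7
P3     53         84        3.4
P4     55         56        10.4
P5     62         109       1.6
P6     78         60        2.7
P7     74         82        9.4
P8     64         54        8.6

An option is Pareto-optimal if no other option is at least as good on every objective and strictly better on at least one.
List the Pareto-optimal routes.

P1: dominated by P2 (tolls 8≤67, fuel 20≤61, time 7.7≤10.4).
P2: not dominated (best tolls).
P3: not dominated.
P4: dominated by P2 (tolls 8≤55, fuel 20≤56, time 7.7≤10.4).
P5: not dominated (best time).
P6: not dominated.
P7: dominated by P2 (tolls 8≤74, fuel 20≤82, time 7.7≤9.4).
P8: dominated by P2 (tolls 8≤64, fuel 20≤54, time 7.7≤8.6).

P2, P3, P5, P6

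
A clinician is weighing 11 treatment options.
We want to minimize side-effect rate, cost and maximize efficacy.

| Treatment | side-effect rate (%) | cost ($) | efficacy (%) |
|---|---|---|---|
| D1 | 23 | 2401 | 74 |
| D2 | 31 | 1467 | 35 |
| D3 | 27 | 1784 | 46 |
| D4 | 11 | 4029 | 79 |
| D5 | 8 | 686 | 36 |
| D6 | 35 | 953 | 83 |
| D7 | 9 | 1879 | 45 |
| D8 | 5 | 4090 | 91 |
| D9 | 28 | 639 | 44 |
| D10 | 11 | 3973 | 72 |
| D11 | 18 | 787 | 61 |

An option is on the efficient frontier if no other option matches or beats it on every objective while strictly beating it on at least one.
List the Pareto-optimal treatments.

D1: not dominated.
D2: dominated by D5 (side-effect rate 8≤31, cost 686≤1467, efficacy 36≥35).
D3: dominated by D11 (side-effect rate 18≤27, cost 787≤1784, efficacy 61≥46).
D4: not dominated.
D5: not dominated.
D6: not dominated.
D7: not dominated.
D8: not dominated (best side-effect rate).
D9: not dominated (best cost).
D10: not dominated.
D11: not dominated.

D1, D4, D5, D6, D7, D8, D9, D10, D11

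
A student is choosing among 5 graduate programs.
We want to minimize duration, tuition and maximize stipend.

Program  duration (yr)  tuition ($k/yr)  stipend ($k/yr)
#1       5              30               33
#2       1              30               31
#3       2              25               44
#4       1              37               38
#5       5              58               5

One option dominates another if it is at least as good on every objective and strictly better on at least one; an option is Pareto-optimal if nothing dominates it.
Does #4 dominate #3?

No

#4 vs #3: #4 is worse on tuition (37 vs 25), so it does not dominate #3.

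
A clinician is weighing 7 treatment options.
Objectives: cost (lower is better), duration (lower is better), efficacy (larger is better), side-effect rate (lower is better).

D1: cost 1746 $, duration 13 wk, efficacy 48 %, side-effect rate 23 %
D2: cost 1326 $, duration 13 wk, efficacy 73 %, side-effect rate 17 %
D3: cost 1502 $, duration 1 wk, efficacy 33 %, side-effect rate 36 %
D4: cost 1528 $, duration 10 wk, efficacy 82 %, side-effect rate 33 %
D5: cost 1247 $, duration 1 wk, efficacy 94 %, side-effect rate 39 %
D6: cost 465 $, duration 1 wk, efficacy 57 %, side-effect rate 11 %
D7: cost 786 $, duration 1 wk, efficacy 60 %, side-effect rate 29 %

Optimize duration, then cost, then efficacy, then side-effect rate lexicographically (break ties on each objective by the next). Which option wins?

D6

First minimize duration: best is 1, kept {D3, D5, D6, D7}.
Then minimize cost: best is 465, kept {D6}.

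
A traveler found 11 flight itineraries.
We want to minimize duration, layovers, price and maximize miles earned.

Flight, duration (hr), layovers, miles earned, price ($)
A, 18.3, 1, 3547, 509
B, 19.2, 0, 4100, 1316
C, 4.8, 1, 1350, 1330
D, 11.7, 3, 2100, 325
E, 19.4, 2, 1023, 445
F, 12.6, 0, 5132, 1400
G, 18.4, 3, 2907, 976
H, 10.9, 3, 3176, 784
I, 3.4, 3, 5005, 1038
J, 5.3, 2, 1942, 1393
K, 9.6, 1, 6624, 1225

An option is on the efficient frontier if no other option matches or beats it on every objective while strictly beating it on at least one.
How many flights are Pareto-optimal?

A: not dominated.
B: not dominated.
C: not dominated.
D: not dominated (best price).
E: not dominated.
F: not dominated.
G: dominated by A (duration 18.3≤18.4, layovers 1≤3, miles earned 3547≥2907, price 509≤976).
H: not dominated.
I: not dominated (best duration).
J: not dominated.
K: not dominated (best miles earned).
Pareto-optimal: A, B, C, D, E, F, H, I, J, K → 10.

10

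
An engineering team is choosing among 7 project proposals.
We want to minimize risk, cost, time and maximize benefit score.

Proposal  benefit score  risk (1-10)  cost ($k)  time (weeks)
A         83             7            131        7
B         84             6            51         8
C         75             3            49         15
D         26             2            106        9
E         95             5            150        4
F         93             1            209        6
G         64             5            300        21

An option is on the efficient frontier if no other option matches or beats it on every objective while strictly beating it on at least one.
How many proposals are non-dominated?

6

A: not dominated.
B: not dominated.
C: not dominated (best cost).
D: not dominated.
E: not dominated (best benefit score).
F: not dominated (best risk).
G: dominated by C (benefit score 75≥64, risk 3≤5, cost 49≤300, time 15≤21).
Pareto-optimal: A, B, C, D, E, F → 6.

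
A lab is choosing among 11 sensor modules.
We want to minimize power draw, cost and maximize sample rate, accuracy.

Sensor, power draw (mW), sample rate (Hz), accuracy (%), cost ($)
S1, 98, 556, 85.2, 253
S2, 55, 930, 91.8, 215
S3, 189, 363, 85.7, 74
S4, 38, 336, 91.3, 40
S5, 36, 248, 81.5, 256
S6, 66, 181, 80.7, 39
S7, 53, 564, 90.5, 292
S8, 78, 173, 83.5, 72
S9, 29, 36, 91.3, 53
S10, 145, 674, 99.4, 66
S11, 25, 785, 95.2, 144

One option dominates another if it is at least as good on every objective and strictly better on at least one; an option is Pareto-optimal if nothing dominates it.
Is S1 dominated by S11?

S11 vs S1: power draw 25≤98, sample rate 785≥556, accuracy 95.2≥85.2, cost 144≤253 — S11 is at least as good on every objective with at least one strict improvement.

Yes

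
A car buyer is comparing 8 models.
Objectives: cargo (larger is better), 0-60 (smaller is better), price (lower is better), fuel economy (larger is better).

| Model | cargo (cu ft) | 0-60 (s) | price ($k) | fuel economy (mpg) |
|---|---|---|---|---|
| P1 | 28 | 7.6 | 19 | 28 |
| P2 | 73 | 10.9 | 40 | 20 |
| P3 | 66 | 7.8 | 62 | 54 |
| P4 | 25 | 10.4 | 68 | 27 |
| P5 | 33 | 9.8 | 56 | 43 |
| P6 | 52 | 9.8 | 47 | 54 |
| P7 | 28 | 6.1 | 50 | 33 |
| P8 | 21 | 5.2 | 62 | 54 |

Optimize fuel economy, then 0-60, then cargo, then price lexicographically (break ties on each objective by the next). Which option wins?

P8

First maximize fuel economy: best is 54, kept {P3, P6, P8}.
Then minimize 0-60: best is 5.2, kept {P8}.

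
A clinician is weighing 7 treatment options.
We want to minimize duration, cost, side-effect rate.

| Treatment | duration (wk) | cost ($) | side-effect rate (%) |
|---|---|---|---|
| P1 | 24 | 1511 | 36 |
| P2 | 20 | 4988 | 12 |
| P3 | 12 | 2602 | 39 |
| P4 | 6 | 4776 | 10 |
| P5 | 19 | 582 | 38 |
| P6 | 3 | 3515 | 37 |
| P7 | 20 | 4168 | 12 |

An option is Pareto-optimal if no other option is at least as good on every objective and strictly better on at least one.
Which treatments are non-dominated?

P1: not dominated.
P2: dominated by P4 (duration 6≤20, cost 4776≤4988, side-effect rate 10≤12).
P3: not dominated.
P4: not dominated (best side-effect rate).
P5: not dominated (best cost).
P6: not dominated (best duration).
P7: not dominated.

P1, P3, P4, P5, P6, P7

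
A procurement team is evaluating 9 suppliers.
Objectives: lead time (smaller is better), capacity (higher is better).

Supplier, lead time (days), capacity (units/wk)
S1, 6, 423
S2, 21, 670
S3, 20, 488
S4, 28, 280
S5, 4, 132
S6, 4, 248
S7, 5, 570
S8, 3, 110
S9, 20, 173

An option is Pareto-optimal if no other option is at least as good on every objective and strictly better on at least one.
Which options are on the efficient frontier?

S1: dominated by S7 (lead time 5≤6, capacity 570≥423).
S2: not dominated (best capacity).
S3: dominated by S7 (lead time 5≤20, capacity 570≥488).
S4: dominated by S1 (lead time 6≤28, capacity 423≥280).
S5: dominated by S6 (lead time 4≤4, capacity 248≥132).
S6: not dominated.
S7: not dominated.
S8: not dominated (best lead time).
S9: dominated by S1 (lead time 6≤20, capacity 423≥173).

S2, S6, S7, S8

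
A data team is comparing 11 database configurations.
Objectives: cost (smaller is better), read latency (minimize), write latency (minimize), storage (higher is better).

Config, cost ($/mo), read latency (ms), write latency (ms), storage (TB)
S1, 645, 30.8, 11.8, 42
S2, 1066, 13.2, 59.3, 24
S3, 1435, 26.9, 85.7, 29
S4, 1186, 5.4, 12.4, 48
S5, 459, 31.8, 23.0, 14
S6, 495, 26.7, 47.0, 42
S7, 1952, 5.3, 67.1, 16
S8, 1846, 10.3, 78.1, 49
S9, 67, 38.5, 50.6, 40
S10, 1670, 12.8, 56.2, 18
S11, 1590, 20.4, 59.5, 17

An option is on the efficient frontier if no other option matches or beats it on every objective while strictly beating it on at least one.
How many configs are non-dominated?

8

S1: not dominated (best write latency).
S2: not dominated.
S3: dominated by S4 (cost 1186≤1435, read latency 5.4≤26.9, write latency 12.4≤85.7, storage 48≥29).
S4: not dominated.
S5: not dominated.
S6: not dominated.
S7: not dominated (best read latency).
S8: not dominated (best storage).
S9: not dominated (best cost).
S10: dominated by S4 (cost 1186≤1670, read latency 5.4≤12.8, write latency 12.4≤56.2, storage 48≥18).
S11: dominated by S2 (cost 1066≤1590, read latency 13.2≤20.4, write latency 59.3≤59.5, storage 24≥17).
Pareto-optimal: S1, S2, S4, S5, S6, S7, S8, S9 → 8.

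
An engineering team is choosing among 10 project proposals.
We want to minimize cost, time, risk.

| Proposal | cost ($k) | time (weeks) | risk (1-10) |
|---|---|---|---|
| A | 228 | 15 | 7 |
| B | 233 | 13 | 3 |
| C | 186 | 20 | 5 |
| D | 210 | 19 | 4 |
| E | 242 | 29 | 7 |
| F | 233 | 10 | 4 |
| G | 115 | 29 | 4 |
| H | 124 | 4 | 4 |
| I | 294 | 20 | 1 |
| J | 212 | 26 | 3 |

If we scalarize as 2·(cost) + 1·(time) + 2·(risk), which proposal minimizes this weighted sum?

A: 2·228 + 1·15 + 2·7 = 485
B: 2·233 + 1·13 + 2·3 = 485
C: 2·186 + 1·20 + 2·5 = 402
D: 2·210 + 1·19 + 2·4 = 447
E: 2·242 + 1·29 + 2·7 = 527
F: 2·233 + 1·10 + 2·4 = 484
G: 2·115 + 1·29 + 2·4 = 267
H: 2·124 + 1·4 + 2·4 = 260
I: 2·294 + 1·20 + 2·1 = 610
J: 2·212 + 1·26 + 2·3 = 456
Lowest: H at 260.

H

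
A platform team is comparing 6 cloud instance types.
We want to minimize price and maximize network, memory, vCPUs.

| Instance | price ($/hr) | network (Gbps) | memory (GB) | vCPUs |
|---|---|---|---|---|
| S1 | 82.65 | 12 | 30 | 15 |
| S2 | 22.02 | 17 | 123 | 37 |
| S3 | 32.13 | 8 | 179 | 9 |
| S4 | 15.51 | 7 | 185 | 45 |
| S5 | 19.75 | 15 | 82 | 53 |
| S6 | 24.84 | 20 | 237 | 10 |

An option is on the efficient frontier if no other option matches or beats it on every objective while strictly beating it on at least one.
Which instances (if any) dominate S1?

S2, S5

S2: price 22.02≤82.65, network 17≥12, memory 123≥30, vCPUs 37≥15 — dominates S1.
S5: price 19.75≤82.65, network 15≥12, memory 82≥30, vCPUs 53≥15 — dominates S1.
Others (S3, S4, S6) are each worse than S1 on at least one objective.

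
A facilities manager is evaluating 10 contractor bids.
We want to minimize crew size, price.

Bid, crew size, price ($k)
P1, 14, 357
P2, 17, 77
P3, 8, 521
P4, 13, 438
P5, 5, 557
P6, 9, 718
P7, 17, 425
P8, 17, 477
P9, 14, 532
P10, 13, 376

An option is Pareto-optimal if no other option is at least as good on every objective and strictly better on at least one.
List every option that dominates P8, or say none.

P1: crew size 14≤17, price 357≤477 — dominates P8.
P2: crew size 17≤17, price 77≤477 — dominates P8.
P4: crew size 13≤17, price 438≤477 — dominates P8.
P7: crew size 17≤17, price 425≤477 — dominates P8.
P10: crew size 13≤17, price 376≤477 — dominates P8.
Others (P3, P5, P6, P9) are each worse than P8 on at least one objective.

P1, P2, P4, P7, P10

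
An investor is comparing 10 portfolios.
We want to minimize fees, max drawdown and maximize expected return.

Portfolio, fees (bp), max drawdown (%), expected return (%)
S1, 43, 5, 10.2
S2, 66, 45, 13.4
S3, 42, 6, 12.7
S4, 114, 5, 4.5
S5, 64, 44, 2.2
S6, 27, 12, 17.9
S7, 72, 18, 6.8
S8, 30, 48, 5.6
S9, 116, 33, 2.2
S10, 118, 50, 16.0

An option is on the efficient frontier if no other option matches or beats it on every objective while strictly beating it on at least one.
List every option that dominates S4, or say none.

S1: fees 43≤114, max drawdown 5≤5, expected return 10.2≥4.5 — dominates S4.
Others (S2, S3, S5, S6, S7, S8, S9, S10) are each worse than S4 on at least one objective.

S1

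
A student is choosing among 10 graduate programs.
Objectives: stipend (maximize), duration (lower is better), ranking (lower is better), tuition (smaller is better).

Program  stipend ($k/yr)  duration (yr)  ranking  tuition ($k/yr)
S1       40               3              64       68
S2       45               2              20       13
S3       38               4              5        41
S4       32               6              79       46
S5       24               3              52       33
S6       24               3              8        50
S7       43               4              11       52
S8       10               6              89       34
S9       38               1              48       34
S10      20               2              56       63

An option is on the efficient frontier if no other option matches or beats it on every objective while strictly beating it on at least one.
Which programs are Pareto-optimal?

S1: dominated by S2 (stipend 45≥40, duration 2≤3, ranking 20≤64, tuition 13≤68).
S2: not dominated (best stipend).
S3: not dominated (best ranking).
S4: dominated by S2 (stipend 45≥32, duration 2≤6, ranking 20≤79, tuition 13≤46).
S5: dominated by S2 (stipend 45≥24, duration 2≤3, ranking 20≤52, tuition 13≤33).
S6: not dominated.
S7: not dominated.
S8: dominated by S2 (stipend 45≥10, duration 2≤6, ranking 20≤89, tuition 13≤34).
S9: not dominated (best duration).
S10: dominated by S2 (stipend 45≥20, duration 2≤2, ranking 20≤56, tuition 13≤63).

S2, S3, S6, S7, S9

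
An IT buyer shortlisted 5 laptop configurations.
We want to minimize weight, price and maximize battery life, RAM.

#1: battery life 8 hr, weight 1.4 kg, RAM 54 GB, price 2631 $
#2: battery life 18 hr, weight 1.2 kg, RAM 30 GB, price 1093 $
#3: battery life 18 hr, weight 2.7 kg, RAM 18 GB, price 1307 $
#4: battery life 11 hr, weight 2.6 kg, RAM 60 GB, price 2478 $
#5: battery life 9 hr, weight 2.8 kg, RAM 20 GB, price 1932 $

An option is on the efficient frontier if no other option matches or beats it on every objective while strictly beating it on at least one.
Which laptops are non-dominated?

#1, #2, #4

#1: not dominated.
#2: not dominated (best weight).
#3: dominated by #2 (battery life 18≥18, weight 1.2≤2.7, RAM 30≥18, price 1093≤1307).
#4: not dominated (best RAM).
#5: dominated by #2 (battery life 18≥9, weight 1.2≤2.8, RAM 30≥20, price 1093≤1932).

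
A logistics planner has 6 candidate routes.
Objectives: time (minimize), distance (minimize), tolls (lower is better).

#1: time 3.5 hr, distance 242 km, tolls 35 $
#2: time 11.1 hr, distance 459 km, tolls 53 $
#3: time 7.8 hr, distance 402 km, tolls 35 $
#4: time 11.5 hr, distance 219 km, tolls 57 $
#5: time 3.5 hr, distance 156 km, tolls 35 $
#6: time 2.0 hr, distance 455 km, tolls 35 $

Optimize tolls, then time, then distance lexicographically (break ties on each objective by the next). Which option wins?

#6

First minimize tolls: best is 35, kept {#1, #3, #5, #6}.
Then minimize time: best is 2.0, kept {#6}.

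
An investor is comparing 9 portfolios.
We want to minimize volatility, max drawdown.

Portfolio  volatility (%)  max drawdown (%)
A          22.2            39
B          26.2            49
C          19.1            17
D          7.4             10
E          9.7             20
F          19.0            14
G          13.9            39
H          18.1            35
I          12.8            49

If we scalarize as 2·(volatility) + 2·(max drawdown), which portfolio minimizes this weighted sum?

A: 2·22.2 + 2·39 = 122.4
B: 2·26.2 + 2·49 = 150.4
C: 2·19.1 + 2·17 = 72.2
D: 2·7.4 + 2·10 = 34.8
E: 2·9.7 + 2·20 = 59.4
F: 2·19.0 + 2·14 = 66.0
G: 2·13.9 + 2·39 = 105.8
H: 2·18.1 + 2·35 = 106.2
I: 2·12.8 + 2·49 = 123.6
Lowest: D at 34.8.

D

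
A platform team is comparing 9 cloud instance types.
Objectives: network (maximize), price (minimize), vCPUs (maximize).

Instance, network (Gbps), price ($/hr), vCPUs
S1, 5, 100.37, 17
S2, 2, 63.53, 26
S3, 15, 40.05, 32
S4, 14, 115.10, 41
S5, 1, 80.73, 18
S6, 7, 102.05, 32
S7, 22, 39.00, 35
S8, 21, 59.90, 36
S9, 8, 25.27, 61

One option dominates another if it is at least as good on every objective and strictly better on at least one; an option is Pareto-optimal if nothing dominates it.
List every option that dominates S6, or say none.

S3, S7, S8, S9

S3: network 15≥7, price 40.05≤102.05, vCPUs 32≥32 — dominates S6.
S7: network 22≥7, price 39.00≤102.05, vCPUs 35≥32 — dominates S6.
S8: network 21≥7, price 59.90≤102.05, vCPUs 36≥32 — dominates S6.
S9: network 8≥7, price 25.27≤102.05, vCPUs 61≥32 — dominates S6.
Others (S1, S2, S4, S5) are each worse than S6 on at least one objective.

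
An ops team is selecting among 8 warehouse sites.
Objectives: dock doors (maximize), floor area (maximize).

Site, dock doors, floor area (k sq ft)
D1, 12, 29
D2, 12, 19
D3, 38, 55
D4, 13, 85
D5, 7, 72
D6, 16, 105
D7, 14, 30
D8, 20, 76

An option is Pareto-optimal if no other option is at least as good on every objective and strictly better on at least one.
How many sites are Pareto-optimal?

3

D1: dominated by D3 (dock doors 38≥12, floor area 55≥29).
D2: dominated by D1 (dock doors 12≥12, floor area 29≥19).
D3: not dominated (best dock doors).
D4: dominated by D6 (dock doors 16≥13, floor area 105≥85).
D5: dominated by D4 (dock doors 13≥7, floor area 85≥72).
D6: not dominated (best floor area).
D7: dominated by D3 (dock doors 38≥14, floor area 55≥30).
D8: not dominated.
Pareto-optimal: D3, D6, D8 → 3.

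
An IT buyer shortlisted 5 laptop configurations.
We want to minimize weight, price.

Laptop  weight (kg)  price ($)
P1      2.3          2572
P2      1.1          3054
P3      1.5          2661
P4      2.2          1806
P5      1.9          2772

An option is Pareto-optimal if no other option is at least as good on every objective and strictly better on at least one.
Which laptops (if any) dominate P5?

P3

P3: weight 1.5≤1.9, price 2661≤2772 — dominates P5.
Others (P1, P2, P4) are each worse than P5 on at least one objective.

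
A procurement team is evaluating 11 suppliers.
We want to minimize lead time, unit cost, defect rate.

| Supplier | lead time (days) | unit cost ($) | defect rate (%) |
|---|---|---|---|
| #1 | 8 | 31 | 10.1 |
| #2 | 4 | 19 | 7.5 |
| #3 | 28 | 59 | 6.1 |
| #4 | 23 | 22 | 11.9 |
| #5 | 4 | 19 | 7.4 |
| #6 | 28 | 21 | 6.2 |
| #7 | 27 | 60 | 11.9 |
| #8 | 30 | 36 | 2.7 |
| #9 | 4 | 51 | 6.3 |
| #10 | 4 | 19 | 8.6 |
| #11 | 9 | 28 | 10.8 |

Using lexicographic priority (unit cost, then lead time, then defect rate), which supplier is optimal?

#5

First minimize unit cost: best is 19, kept {#2, #5, #10}.
Then minimize lead time: best is 4, kept {#2, #5, #10}.
Then minimize defect rate: best is 7.4, kept {#5}.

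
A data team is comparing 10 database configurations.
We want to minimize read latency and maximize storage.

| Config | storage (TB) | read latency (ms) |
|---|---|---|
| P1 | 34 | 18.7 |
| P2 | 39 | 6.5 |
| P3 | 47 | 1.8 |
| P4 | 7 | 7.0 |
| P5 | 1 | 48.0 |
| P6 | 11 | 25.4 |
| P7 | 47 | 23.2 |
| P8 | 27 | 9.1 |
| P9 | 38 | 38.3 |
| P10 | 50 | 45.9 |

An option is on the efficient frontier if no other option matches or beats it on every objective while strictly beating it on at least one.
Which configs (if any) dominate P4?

P2: storage 39≥7, read latency 6.5≤7.0 — dominates P4.
P3: storage 47≥7, read latency 1.8≤7.0 — dominates P4.
Others (P1, P5, P6, P7, P8, P9, P10) are each worse than P4 on at least one objective.

P2, P3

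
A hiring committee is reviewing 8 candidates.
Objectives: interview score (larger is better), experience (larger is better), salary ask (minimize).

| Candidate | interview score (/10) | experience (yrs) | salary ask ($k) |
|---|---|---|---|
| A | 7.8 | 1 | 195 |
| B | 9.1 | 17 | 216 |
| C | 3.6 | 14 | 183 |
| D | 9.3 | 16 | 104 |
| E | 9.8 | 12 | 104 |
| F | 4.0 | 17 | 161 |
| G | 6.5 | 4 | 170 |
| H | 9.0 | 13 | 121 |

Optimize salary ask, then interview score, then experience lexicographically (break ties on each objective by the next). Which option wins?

E

First minimize salary ask: best is 104, kept {D, E}.
Then maximize interview score: best is 9.8, kept {E}.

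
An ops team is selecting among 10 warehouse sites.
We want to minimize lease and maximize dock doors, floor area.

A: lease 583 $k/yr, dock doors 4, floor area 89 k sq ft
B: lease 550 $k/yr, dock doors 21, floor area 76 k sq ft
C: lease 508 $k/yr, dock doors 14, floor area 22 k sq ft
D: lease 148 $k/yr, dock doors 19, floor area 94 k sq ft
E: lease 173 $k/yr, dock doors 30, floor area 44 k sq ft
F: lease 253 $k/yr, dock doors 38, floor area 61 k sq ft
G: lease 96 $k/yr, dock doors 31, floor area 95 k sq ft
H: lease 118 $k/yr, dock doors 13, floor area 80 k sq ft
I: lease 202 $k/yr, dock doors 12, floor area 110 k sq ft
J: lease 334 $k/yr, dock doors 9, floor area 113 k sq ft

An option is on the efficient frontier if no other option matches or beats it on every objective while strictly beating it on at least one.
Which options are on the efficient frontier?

A: dominated by D (lease 148≤583, dock doors 19≥4, floor area 94≥89).
B: dominated by G (lease 96≤550, dock doors 31≥21, floor area 95≥76).
C: dominated by D (lease 148≤508, dock doors 19≥14, floor area 94≥22).
D: dominated by G (lease 96≤148, dock doors 31≥19, floor area 95≥94).
E: dominated by G (lease 96≤173, dock doors 31≥30, floor area 95≥44).
F: not dominated (best dock doors).
G: not dominated (best lease).
H: dominated by G (lease 96≤118, dock doors 31≥13, floor area 95≥80).
I: not dominated.
J: not dominated (best floor area).

F, G, I, J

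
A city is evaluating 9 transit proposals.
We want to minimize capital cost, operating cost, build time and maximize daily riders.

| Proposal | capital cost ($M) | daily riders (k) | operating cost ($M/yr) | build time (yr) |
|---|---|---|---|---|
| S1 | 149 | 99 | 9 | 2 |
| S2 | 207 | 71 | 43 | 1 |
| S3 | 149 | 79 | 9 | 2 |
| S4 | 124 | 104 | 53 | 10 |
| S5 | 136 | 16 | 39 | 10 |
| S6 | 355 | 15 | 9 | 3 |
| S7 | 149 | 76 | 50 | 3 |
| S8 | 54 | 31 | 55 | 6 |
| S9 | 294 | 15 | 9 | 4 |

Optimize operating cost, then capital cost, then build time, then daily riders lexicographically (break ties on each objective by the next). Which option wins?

First minimize operating cost: best is 9, kept {S1, S3, S6, S9}.
Then minimize capital cost: best is 149, kept {S1, S3}.
Then minimize build time: best is 2, kept {S1, S3}.
Then maximize daily riders: best is 99, kept {S1}.

S1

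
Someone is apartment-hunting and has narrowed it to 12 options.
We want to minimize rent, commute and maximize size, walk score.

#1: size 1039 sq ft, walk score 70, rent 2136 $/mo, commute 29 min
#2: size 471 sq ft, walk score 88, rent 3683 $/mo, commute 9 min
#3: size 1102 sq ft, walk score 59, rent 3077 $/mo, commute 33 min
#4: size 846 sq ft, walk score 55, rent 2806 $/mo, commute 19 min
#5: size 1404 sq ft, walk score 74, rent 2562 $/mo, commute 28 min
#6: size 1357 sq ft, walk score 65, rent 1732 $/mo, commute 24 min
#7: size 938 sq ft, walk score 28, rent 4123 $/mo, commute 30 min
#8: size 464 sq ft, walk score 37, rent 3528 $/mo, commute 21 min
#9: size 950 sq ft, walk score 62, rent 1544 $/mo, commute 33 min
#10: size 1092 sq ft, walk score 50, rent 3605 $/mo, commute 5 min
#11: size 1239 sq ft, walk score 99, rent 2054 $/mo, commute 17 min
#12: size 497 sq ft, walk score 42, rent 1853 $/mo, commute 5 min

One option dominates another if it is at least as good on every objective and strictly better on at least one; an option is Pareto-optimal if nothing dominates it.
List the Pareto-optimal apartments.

#2, #5, #6, #9, #10, #11, #12

#1: dominated by #11 (size 1239≥1039, walk score 99≥70, rent 2054≤2136, commute 17≤29).
#2: not dominated.
#3: dominated by #5 (size 1404≥1102, walk score 74≥59, rent 2562≤3077, commute 28≤33).
#4: dominated by #11 (size 1239≥846, walk score 99≥55, rent 2054≤2806, commute 17≤19).
#5: not dominated (best size).
#6: not dominated.
#7: dominated by #1 (size 1039≥938, walk score 70≥28, rent 2136≤4123, commute 29≤30).
#8: dominated by #4 (size 846≥464, walk score 55≥37, rent 2806≤3528, commute 19≤21).
#9: not dominated (best rent).
#10: not dominated.
#11: not dominated (best walk score).
#12: not dominated.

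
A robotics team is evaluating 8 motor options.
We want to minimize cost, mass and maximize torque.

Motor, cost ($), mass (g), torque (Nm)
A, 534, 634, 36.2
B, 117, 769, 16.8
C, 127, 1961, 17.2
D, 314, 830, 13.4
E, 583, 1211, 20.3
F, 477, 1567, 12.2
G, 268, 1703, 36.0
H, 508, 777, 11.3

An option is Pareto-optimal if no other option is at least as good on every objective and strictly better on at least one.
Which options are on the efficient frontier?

A, B, C, G

A: not dominated (best mass).
B: not dominated (best cost).
C: not dominated.
D: dominated by B (cost 117≤314, mass 769≤830, torque 16.8≥13.4).
E: dominated by A (cost 534≤583, mass 634≤1211, torque 36.2≥20.3).
F: dominated by B (cost 117≤477, mass 769≤1567, torque 16.8≥12.2).
G: not dominated.
H: dominated by B (cost 117≤508, mass 769≤777, torque 16.8≥11.3).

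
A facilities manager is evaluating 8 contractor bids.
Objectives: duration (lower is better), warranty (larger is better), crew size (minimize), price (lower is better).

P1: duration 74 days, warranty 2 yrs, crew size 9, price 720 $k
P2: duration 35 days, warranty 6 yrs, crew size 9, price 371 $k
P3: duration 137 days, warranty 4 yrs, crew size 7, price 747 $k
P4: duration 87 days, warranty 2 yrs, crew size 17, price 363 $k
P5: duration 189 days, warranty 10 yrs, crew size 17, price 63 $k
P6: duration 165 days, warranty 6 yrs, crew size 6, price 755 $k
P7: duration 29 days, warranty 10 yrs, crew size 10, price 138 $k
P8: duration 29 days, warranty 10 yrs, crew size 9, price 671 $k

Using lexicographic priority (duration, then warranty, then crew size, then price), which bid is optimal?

First minimize duration: best is 29, kept {P7, P8}.
Then maximize warranty: best is 10, kept {P7, P8}.
Then minimize crew size: best is 9, kept {P8}.

P8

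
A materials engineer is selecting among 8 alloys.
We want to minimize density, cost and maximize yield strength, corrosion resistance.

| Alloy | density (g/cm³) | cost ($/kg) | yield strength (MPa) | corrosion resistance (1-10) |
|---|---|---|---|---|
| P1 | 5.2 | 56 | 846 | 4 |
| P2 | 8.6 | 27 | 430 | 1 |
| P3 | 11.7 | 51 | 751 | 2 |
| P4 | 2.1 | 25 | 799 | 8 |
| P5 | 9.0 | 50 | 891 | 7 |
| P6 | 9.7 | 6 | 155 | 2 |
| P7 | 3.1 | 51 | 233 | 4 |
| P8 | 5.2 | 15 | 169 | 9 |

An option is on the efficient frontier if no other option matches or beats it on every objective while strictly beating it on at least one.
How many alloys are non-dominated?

P1: not dominated.
P2: dominated by P4 (density 2.1≤8.6, cost 25≤27, yield strength 799≥430, corrosion resistance 8≥1).
P3: dominated by P4 (density 2.1≤11.7, cost 25≤51, yield strength 799≥751, corrosion resistance 8≥2).
P4: not dominated (best density).
P5: not dominated (best yield strength).
P6: not dominated (best cost).
P7: dominated by P4 (density 2.1≤3.1, cost 25≤51, yield strength 799≥233, corrosion resistance 8≥4).
P8: not dominated (best corrosion resistance).
Pareto-optimal: P1, P4, P5, P6, P8 → 5.

5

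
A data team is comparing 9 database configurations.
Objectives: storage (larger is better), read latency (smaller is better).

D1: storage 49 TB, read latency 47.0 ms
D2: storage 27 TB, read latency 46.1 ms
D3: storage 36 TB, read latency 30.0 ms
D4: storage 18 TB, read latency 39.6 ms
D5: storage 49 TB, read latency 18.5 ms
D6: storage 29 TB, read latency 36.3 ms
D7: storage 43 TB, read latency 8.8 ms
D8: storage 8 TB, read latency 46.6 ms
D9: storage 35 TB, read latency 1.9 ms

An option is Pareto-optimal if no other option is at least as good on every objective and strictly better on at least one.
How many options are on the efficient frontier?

D1: dominated by D5 (storage 49≥49, read latency 18.5≤47.0).
D2: dominated by D3 (storage 36≥27, read latency 30.0≤46.1).
D3: dominated by D5 (storage 49≥36, read latency 18.5≤30.0).
D4: dominated by D3 (storage 36≥18, read latency 30.0≤39.6).
D5: not dominated.
D6: dominated by D3 (storage 36≥29, read latency 30.0≤36.3).
D7: not dominated.
D8: dominated by D2 (storage 27≥8, read latency 46.1≤46.6).
D9: not dominated (best read latency).
Pareto-optimal: D5, D7, D9 → 3.

3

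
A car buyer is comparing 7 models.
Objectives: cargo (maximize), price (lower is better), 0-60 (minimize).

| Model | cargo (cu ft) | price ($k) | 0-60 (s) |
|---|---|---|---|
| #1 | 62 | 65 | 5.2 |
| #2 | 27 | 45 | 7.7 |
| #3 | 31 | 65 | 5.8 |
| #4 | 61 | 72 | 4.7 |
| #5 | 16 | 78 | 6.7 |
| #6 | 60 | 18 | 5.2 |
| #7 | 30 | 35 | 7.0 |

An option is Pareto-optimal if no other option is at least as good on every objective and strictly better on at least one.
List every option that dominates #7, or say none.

#6

#6: cargo 60≥30, price 18≤35, 0-60 5.2≤7.0 — dominates #7.
Others (#1, #2, #3, #4, #5) are each worse than #7 on at least one objective.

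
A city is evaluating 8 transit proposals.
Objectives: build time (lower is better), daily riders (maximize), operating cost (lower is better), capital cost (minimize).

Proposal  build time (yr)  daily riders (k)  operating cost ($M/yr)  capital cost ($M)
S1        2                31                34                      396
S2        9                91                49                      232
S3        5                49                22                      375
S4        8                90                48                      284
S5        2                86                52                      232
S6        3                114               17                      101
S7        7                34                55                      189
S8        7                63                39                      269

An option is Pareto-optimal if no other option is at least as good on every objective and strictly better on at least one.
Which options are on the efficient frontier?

S1: not dominated.
S2: dominated by S6 (build time 3≤9, daily riders 114≥91, operating cost 17≤49, capital cost 101≤232).
S3: dominated by S6 (build time 3≤5, daily riders 114≥49, operating cost 17≤22, capital cost 101≤375).
S4: dominated by S6 (build time 3≤8, daily riders 114≥90, operating cost 17≤48, capital cost 101≤284).
S5: not dominated.
S6: not dominated (best daily riders).
S7: dominated by S6 (build time 3≤7, daily riders 114≥34, operating cost 17≤55, capital cost 101≤189).
S8: dominated by S6 (build time 3≤7, daily riders 114≥63, operating cost 17≤39, capital cost 101≤269).

S1, S5, S6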